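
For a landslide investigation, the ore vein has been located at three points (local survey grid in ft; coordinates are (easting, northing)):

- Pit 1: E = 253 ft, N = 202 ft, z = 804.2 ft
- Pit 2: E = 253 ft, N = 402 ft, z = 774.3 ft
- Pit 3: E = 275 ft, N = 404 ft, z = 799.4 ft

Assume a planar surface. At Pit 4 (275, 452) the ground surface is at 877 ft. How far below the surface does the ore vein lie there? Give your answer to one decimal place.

Let the plane be z = a·E + b·N + c.
Pit 2−Pit 1: 0a + 200b = −29.9;  Pit 3−Pit 1: 22a + 202b = −4.8.
Solving gives a = 1.15450, b = −0.14950.
Then c = 804.2 − a·253 − b·202 = 542.31.
At (275, 452): z_contact = 317.49 − 67.57 + 542.31 = 792.22 ft.
Depth below ground = 877 − 792.22 = 84.8 ft.

84.8 ft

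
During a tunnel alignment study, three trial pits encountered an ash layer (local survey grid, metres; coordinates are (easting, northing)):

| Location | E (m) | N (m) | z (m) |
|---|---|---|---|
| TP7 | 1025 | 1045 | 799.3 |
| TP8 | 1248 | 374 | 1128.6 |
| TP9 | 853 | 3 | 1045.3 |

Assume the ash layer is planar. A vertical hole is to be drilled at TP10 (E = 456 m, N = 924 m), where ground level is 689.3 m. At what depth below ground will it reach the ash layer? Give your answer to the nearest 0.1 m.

Two edge vectors: TP7→TP8 = (223, -671, 329.3), TP7→TP9 = (-172, -1042, 246).
Normal n = (TP7→TP8) × (TP7→TP9) = (178064.6, -111497.6, -347778).
So ∂z/∂E = −n_x/n_z = 0.512007 and ∂z/∂N = −n_y/n_z = −0.320600.
Intercept c from TP7: 799.3 − 524.81 + 335.03 = 609.52.
At (456, 924): z_contact = 233.47 − 296.23 + 609.52 = 546.76 m.
Depth below ground = 689.3 − 546.76 = 142.5 m.

142.5 m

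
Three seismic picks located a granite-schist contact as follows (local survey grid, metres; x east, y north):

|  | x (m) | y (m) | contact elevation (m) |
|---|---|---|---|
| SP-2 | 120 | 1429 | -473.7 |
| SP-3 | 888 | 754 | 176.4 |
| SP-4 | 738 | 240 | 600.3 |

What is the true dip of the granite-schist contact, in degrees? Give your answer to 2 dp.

Two edge vectors: SP-2→SP-3 = (768, -675, 650.1), SP-2→SP-4 = (618, -1189, 1074).
Normal n = (SP-2→SP-3) × (SP-2→SP-4) = (48018.9, -423070.2, -496002).
So ∂z/∂x = −n_x/n_z = 0.09681 and ∂z/∂y = −n_y/n_z = −0.85296.
Gradient magnitude |∇z| = √(a² + b²) = √(0.00937 + 0.72754) = 0.85844.
True dip = arctan(0.85844) = 40.64°, dipping toward N (azimuth ≈ 354°).

40.64°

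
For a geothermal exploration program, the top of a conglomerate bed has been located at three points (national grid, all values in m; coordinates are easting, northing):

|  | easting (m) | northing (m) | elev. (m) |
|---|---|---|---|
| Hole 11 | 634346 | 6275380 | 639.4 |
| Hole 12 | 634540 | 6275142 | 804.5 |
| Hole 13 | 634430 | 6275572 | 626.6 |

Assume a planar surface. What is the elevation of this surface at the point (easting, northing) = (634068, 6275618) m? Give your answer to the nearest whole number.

Two edge vectors: Hole 11→Hole 12 = (194, -238, 165.1), Hole 11→Hole 13 = (84, 192, -12.8).
Normal n = (Hole 11→Hole 12) × (Hole 11→Hole 13) = (-28652.8, 16351.6, 57240).
So ∂z/∂easting = −n_x/n_z = 0.50057303 and ∂z/∂northing = −n_y/n_z = −0.28566737.
Intercept c from Hole 11: 639.4 − 317536.50 + 1792671.27 = 1475774.18.
At (634068, 6275618): z = 317397.3 − 1792739.3 + 1475774.18 = 432.3 m.

432 m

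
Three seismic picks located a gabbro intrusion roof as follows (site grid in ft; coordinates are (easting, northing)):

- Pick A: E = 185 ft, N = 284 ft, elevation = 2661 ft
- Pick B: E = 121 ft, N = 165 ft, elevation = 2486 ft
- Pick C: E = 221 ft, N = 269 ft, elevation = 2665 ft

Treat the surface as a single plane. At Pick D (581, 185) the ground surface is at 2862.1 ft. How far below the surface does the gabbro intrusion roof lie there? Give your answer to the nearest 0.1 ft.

81.0 ft

Two edge vectors: Pick A→Pick B = (-64, -119, -175), Pick A→Pick C = (36, -15, 4).
Normal n = (Pick A→Pick B) × (Pick A→Pick C) = (-3101, -6044, 5244).
So ∂z/∂E = −n_x/n_z = 0.59134 and ∂z/∂N = −n_y/n_z = 1.15256.
Intercept c from Pick A: 2661 − 109.40 − 327.33 = 2224.28.
At (581, 185): z_contact = 343.57 + 213.22 + 2224.28 = 2781.07 ft.
Depth below ground = 2862.1 − 2781.07 = 81.0 ft.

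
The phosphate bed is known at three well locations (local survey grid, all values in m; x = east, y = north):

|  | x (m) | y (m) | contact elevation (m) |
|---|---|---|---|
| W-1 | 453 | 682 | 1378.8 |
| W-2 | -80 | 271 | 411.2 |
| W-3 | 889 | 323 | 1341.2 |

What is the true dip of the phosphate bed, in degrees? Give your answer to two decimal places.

56.16°

Two edge vectors: W-1→W-2 = (-533, -411, -967.6), W-1→W-3 = (436, -359, -37.6).
Normal n = (W-1→W-2) × (W-1→W-3) = (-331914.8, -441914.4, 370543).
So ∂z/∂x = −n_x/n_z = 0.89575 and ∂z/∂y = −n_y/n_z = 1.19261.
Gradient magnitude |∇z| = √(a² + b²) = √(0.80237 + 1.42233) = 1.49154.
True dip = arctan(1.49154) = 56.16°, dipping toward SW (azimuth ≈ 217°).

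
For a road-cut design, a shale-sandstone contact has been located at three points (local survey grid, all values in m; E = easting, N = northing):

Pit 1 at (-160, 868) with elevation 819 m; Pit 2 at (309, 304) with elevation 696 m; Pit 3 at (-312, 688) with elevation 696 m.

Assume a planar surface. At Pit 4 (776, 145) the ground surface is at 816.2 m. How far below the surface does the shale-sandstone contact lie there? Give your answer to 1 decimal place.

61.9 m

Two edge vectors: Pit 1→Pit 2 = (469, -564, -123), Pit 1→Pit 3 = (-152, -180, -123).
Normal n = (Pit 1→Pit 2) × (Pit 1→Pit 3) = (47232, 76383, -170148).
So ∂z/∂E = −n_x/n_z = 0.27759 and ∂z/∂N = −n_y/n_z = 0.44892.
Intercept c from Pit 1: 819 + 44.41 − 389.66 = 473.75.
At (776, 145): z_contact = 215.41 + 65.09 + 473.75 = 754.26 m.
Depth below ground = 816.2 − 754.26 = 61.9 m.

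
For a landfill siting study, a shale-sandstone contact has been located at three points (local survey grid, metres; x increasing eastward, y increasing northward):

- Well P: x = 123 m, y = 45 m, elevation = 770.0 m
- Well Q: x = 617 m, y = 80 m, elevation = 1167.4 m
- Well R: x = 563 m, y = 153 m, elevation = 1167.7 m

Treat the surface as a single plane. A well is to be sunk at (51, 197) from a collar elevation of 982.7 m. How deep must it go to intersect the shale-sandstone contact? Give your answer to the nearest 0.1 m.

181.2 m

Let the plane be z = a·x + b·y + c.
Well Q−Well P: 494a + 35b = 397.4;  Well R−Well P: 440a + 108b = 397.7.
Solving gives a = 0.76412, b = 0.56935.
Then c = 770 − a·123 − b·45 = 650.39.
At (51, 197): z_contact = 38.97 + 112.16 + 650.39 = 801.52 m.
Depth below ground = 982.7 − 801.52 = 181.2 m.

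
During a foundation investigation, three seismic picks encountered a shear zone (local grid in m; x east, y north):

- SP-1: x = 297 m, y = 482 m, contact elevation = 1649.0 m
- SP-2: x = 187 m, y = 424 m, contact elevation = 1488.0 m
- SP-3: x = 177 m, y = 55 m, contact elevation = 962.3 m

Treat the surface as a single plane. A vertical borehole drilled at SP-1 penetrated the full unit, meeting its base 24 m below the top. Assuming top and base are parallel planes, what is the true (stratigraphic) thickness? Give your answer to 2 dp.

Two edge vectors: SP-1→SP-2 = (-110, -58, -161), SP-1→SP-3 = (-120, -427, -686.7).
Normal n = (SP-1→SP-2) × (SP-1→SP-3) = (-28918.4, -56217, 40010).
So ∂z/∂x = −n_x/n_z = 0.72278 and ∂z/∂y = −n_y/n_z = 1.40507.
|∇z| = √(a²+b²) = 1.58008, so dip δ = arctan(1.58008) = 57.67°.
True thickness = vertical thickness × cos δ = 24 × cos 57.67° = 12.83 m.

12.83 m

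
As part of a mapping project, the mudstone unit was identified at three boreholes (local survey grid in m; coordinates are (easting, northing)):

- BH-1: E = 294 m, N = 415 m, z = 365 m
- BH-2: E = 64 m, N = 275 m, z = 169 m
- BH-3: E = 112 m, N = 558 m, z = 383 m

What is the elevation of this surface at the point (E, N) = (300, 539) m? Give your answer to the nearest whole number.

Two edge vectors: BH-1→BH-2 = (-230, -140, -196), BH-1→BH-3 = (-182, 143, 18).
Normal n = (BH-1→BH-2) × (BH-1→BH-3) = (25508, 39812, -58370).
So ∂z/∂E = −n_x/n_z = 0.43701 and ∂z/∂N = −n_y/n_z = 0.68206.
Intercept c from BH-1: 365 − 128.48 − 283.06 = −46.54.
At (300, 539): z = 131.1 + 367.6 − 46.54 = 452.2 m.

452 m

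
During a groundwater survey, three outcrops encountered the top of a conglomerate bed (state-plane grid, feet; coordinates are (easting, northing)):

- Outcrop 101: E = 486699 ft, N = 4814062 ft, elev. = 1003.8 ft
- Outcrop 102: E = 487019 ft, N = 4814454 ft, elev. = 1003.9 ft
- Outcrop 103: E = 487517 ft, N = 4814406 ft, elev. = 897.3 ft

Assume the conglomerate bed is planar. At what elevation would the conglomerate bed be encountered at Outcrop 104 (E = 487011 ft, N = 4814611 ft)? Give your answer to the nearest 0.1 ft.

Two edge vectors: Outcrop 101→Outcrop 102 = (320, 392, 0.1), Outcrop 101→Outcrop 103 = (818, 344, -106.5).
Normal n = (Outcrop 101→Outcrop 102) × (Outcrop 101→Outcrop 103) = (-41782.4, 34161.8, -210576).
So ∂z/∂E = −n_x/n_z = −0.198419573 and ∂z/∂N = −n_y/n_z = 0.162230264.
Intercept c from Outcrop 101: 1003.8 + 96570.61 − 780986.55 = −683412.14.
At (487011, 4814611): z = −96632.5 + 781075.6 − 683412.14 = 1031.0 ft.

1031.0 ft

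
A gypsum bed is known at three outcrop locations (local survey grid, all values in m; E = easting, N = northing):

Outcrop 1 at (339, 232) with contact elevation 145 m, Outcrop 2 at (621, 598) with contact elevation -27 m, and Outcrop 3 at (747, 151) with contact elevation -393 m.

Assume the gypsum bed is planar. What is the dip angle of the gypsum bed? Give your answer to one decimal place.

52.7°

Let the plane be z = a·E + b·N + c.
Outcrop 2−Outcrop 1: 282a + 366b = −172;  Outcrop 3−Outcrop 1: 408a − 81b = −538.
Solving gives a = −1.22460, b = 0.47360.
Gradient magnitude |∇z| = √(a² + b²) = √(1.49965 + 0.22430) = 1.31299.
True dip = arctan(1.31299) = 52.7°, dipping toward ESE (azimuth ≈ 111°).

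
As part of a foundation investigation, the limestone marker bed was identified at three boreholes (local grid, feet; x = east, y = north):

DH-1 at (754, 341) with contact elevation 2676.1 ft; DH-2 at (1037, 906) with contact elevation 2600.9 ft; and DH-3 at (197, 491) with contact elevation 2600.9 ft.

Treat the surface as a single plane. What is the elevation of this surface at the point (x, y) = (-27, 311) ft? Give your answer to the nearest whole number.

Let the plane be z = a·x + b·y + c.
DH-2−DH-1: 283a + 565b = −75.2;  DH-3−DH-1: −557a + 150b = −75.2.
Solving gives a = 0.08738, b = −0.17686.
Then c = 2676.1 − a·754 − b·341 = 2670.53.
At (-27, 311): z = −2.4 − 55.0 + 2670.53 = 2613.2 ft.

2613 ft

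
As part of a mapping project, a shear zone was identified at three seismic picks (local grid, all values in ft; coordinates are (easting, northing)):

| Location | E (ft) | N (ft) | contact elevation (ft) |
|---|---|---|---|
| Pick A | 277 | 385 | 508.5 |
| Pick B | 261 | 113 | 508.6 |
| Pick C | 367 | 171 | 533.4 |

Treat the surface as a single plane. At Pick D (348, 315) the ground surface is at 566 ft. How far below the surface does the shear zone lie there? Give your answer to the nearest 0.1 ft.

Two edge vectors: Pick A→Pick B = (-16, -272, 0.1), Pick A→Pick C = (90, -214, 24.9).
Normal n = (Pick A→Pick B) × (Pick A→Pick C) = (-6751.4, 407.4, 27904).
So ∂z/∂E = −n_x/n_z = 0.24195 and ∂z/∂N = −n_y/n_z = −0.01460.
Intercept c from Pick A: 508.5 − 67.02 + 5.62 = 447.10.
At (348, 315): z_contact = 84.20 − 4.60 + 447.10 = 526.70 ft.
Depth below ground = 566 − 526.70 = 39.3 ft.

39.3 ft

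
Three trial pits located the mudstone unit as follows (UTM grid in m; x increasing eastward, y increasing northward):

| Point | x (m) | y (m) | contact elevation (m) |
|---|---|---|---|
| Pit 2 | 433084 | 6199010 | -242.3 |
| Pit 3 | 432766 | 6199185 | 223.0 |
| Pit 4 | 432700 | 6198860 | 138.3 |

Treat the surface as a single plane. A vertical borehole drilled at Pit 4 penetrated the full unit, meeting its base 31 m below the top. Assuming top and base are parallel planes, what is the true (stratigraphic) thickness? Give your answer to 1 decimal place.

Two edge vectors: Pit 2→Pit 3 = (-318, 175, 465.3), Pit 2→Pit 4 = (-384, -150, 380.6).
Normal n = (Pit 2→Pit 3) × (Pit 2→Pit 4) = (136400, -57644.4, 114900).
So ∂z/∂x = −n_x/n_z = −1.18712 and ∂z/∂y = −n_y/n_z = 0.50169.
|∇z| = √(a²+b²) = 1.28878, so dip δ = arctan(1.28878) = 52.19°.
True thickness = vertical thickness × cos δ = 31 × cos 52.19° = 19.0 m.

19.0 m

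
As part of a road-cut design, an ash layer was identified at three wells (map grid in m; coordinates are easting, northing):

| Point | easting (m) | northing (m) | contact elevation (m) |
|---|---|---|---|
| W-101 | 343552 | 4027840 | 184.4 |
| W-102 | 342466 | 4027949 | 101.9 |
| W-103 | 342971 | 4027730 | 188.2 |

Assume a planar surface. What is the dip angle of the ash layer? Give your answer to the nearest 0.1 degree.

Let the plane be z = a·easting + b·northing + c.
W-102−W-101: −1086a + 109b = −82.5;  W-103−W-101: −581a − 110b = 3.8.
Solving gives a = 0.04738, b = −0.28481.
Gradient magnitude |∇z| = √(a² + b²) = √(0.00224 + 0.08111) = 0.28872.
True dip = arctan(0.28872) = 16.1°, dipping toward N (azimuth ≈ 351°).

16.1°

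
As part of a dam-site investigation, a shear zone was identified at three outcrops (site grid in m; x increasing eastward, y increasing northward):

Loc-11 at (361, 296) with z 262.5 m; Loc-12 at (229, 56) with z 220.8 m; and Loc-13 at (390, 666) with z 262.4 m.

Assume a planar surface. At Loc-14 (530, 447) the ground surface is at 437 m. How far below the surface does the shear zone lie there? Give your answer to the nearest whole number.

Two edge vectors: Loc-11→Loc-12 = (-132, -240, -41.7), Loc-11→Loc-13 = (29, 370, -0.1).
Normal n = (Loc-11→Loc-12) × (Loc-11→Loc-13) = (15453, -1222.5, -41880).
So ∂z/∂x = −n_x/n_z = 0.36898 and ∂z/∂y = −n_y/n_z = −0.02919.
Intercept c from Loc-11: 262.5 − 133.20 + 8.64 = 137.94.
At (530, 447): z_contact = 195.6 − 13.0 + 137.94 = 320.5 m.
Depth below ground = 437 − 320.5 = 117 m.

117 m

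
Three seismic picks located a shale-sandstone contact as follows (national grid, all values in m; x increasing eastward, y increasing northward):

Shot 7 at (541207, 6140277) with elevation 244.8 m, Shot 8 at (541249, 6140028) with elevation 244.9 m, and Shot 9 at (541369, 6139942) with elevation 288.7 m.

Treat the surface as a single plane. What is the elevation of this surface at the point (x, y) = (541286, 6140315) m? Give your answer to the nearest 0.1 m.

280.2 m

Two edge vectors: Shot 7→Shot 8 = (42, -249, 0.1), Shot 7→Shot 9 = (162, -335, 43.9).
Normal n = (Shot 7→Shot 8) × (Shot 7→Shot 9) = (-10897.6, -1827.6, 26268).
So ∂z/∂x = −n_x/n_z = 0.414862190 and ∂z/∂y = −n_y/n_z = 0.069575148.
Intercept c from Shot 7: 244.8 − 224526.32 − 427210.68 = −651492.21.
At (541286, 6140315): z = 224559.1 + 427213.3 − 651492.21 = 280.2 m.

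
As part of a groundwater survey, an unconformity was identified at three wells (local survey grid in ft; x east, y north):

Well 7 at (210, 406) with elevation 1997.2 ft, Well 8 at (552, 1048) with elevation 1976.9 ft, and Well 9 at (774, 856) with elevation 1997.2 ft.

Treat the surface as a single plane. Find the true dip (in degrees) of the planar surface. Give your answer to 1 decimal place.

4.0°

Two edge vectors: Well 7→Well 8 = (342, 642, -20.3), Well 7→Well 9 = (564, 450, 0).
Normal n = (Well 7→Well 8) × (Well 7→Well 9) = (9135, -11449.2, -208188).
So ∂z/∂x = −n_x/n_z = 0.04388 and ∂z/∂y = −n_y/n_z = −0.05499.
Gradient magnitude |∇z| = √(a² + b²) = √(0.00193 + 0.00302) = 0.07035.
True dip = arctan(0.07035) = 4.0°, dipping toward NW (azimuth ≈ 321°).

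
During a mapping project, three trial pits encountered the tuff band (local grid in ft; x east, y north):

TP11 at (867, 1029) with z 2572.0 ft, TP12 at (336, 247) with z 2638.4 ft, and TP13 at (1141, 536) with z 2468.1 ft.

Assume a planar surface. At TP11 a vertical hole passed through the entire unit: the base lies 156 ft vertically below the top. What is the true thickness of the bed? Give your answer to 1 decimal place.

151.3 ft

Two edge vectors: TP11→TP12 = (-531, -782, 66.4), TP11→TP13 = (274, -493, -103.9).
Normal n = (TP11→TP12) × (TP11→TP13) = (113985, -36977.3, 476051).
So ∂z/∂x = −n_x/n_z = −0.23944 and ∂z/∂y = −n_y/n_z = 0.07768.
|∇z| = √(a²+b²) = 0.25172, so dip δ = arctan(0.25172) = 14.13°.
True thickness = vertical thickness × cos δ = 156 × cos 14.13° = 151.3 ft.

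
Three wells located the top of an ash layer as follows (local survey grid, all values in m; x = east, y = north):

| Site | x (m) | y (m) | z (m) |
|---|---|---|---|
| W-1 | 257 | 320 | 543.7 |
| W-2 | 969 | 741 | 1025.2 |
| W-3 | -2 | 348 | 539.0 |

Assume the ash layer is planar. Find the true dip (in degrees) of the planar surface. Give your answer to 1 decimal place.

43.5°

Let the plane be z = a·x + b·y + c.
W-2−W-1: 712a + 421b = 481.5;  W-3−W-1: −259a + 28b = −4.7.
Solving gives a = 0.11987, b = 0.94097.
Gradient magnitude |∇z| = √(a² + b²) = √(0.01437 + 0.88543) = 0.94858.
True dip = arctan(0.94858) = 43.5°, dipping toward S (azimuth ≈ 187°).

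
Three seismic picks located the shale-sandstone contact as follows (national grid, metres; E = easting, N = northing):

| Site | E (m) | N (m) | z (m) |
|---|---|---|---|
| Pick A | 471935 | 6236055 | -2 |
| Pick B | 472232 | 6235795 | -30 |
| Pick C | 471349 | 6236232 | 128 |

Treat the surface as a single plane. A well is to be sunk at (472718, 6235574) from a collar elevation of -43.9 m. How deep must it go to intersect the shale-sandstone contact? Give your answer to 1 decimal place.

77.4 m

Two edge vectors: Pick A→Pick B = (297, -260, -28), Pick A→Pick C = (-586, 177, 130).
Normal n = (Pick A→Pick B) × (Pick A→Pick C) = (-28844, -22202, -99791).
So ∂z/∂E = −n_x/n_z = −0.289044102 and ∂z/∂N = −n_y/n_z = −0.222484994.
Intercept c from Pick A: -2 + 136410.03 + 1387428.66 = 1523836.69.
At (472718, 6235574): z_contact = −136636.35 − 1387321.64 + 1523836.69 = -121.31 m.
Depth below ground = -43.9 − (-121.31) = 77.4 m.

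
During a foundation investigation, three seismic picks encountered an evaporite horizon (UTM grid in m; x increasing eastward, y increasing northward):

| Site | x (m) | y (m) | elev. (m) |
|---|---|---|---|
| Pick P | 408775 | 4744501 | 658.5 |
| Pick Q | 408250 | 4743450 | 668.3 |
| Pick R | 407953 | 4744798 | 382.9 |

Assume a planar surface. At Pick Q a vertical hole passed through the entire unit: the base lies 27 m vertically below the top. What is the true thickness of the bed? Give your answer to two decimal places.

Two edge vectors: Pick P→Pick Q = (-525, -1051, 9.8), Pick P→Pick R = (-822, 297, -275.6).
Normal n = (Pick P→Pick Q) × (Pick P→Pick R) = (286745, -152745.6, -1019847).
So ∂z/∂x = −n_x/n_z = 0.28116 and ∂z/∂y = −n_y/n_z = −0.14977.
|∇z| = √(a²+b²) = 0.31857, so dip δ = arctan(0.31857) = 17.67°.
True thickness = vertical thickness × cos δ = 27 × cos 17.67° = 25.73 m.

25.73 m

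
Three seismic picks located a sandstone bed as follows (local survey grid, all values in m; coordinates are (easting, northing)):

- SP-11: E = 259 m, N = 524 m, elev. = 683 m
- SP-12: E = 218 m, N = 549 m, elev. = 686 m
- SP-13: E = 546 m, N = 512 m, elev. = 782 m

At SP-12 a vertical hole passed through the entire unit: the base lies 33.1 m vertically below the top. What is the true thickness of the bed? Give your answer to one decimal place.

Let the plane be z = a·E + b·N + c.
SP-12−SP-11: −41a + 25b = 3;  SP-13−SP-11: 287a − 12b = 99.
Solving gives a = 0.37573, b = 0.73620.
|∇z| = √(a²+b²) = 0.82653, so dip δ = arctan(0.82653) = 39.57°.
True thickness = vertical thickness × cos δ = 33.1 × cos 39.57° = 25.5 m.

25.5 m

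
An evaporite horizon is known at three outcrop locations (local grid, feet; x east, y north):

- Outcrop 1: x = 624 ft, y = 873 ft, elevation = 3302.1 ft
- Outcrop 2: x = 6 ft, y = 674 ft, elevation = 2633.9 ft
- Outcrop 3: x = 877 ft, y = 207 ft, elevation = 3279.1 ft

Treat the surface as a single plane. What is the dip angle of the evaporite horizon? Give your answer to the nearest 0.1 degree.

Two edge vectors: Outcrop 1→Outcrop 2 = (-618, -199, -668.2), Outcrop 1→Outcrop 3 = (253, -666, -23).
Normal n = (Outcrop 1→Outcrop 2) × (Outcrop 1→Outcrop 3) = (-440444.2, -183268.6, 461935).
So ∂z/∂x = −n_x/n_z = 0.95348 and ∂z/∂y = −n_y/n_z = 0.39674.
Gradient magnitude |∇z| = √(a² + b²) = √(0.90912 + 0.15740) = 1.03273.
True dip = arctan(1.03273) = 45.9°, dipping toward WSW (azimuth ≈ 247°).

45.9°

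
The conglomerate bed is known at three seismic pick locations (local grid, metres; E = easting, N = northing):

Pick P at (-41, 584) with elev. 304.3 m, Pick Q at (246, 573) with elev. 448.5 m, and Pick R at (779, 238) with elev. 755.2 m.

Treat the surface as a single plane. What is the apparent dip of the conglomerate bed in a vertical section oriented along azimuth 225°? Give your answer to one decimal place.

14.8°

Let the plane be z = a·E + b·N + c.
Pick Q−Pick P: 287a − 11b = 144.2;  Pick R−Pick P: 820a − 346b = 450.9.
Solving gives a = 0.49770, b = −0.12366.
Unit vector along 225° is (sin 225°, cos 225°) = (-0.7071, -0.7071).
Slope in that direction = a·(-0.7071) + b·(-0.7071) = −0.26449.
Apparent dip = arctan|0.26449| = 14.8° (true dip is 27.2°, so apparent ≤ true as expected).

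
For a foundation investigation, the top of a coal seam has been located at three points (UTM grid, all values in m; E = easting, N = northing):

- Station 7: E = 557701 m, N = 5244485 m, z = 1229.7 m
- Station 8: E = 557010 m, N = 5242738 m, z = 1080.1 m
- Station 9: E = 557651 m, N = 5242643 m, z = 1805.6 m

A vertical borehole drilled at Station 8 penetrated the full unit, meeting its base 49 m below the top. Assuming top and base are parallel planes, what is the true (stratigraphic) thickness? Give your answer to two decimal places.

Let the plane be z = a·E + b·N + c.
Station 8−Station 7: −691a − 1747b = −149.6;  Station 9−Station 7: −50a − 1842b = 575.9.
Solving gives a = 1.08114, b = −0.34200.
|∇z| = √(a²+b²) = 1.13394, so dip δ = arctan(1.13394) = 48.59°.
True thickness = vertical thickness × cos δ = 49 × cos 48.59° = 32.41 m.

32.41 m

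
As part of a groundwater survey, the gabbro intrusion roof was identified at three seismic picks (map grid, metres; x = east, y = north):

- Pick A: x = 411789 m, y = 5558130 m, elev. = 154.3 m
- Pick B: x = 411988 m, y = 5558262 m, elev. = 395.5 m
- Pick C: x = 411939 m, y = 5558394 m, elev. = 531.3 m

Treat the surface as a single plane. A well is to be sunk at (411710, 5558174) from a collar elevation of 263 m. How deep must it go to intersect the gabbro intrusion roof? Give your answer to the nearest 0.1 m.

Let the plane be z = a·x + b·y + c.
Pick B−Pick A: 199a + 132b = 241.2;  Pick C−Pick A: 150a + 264b = 377.
Solving gives a = 0.425000000, b = 1.186553030.
Then c = 154.3 − a·411789 − b·5558130 = −6769872.02.
At (411710, 5558174): z_contact = 174976.75 + 6595068.20 − 6769872.02 = 172.93 m.
Depth below ground = 263 − 172.93 = 90.1 m.

90.1 m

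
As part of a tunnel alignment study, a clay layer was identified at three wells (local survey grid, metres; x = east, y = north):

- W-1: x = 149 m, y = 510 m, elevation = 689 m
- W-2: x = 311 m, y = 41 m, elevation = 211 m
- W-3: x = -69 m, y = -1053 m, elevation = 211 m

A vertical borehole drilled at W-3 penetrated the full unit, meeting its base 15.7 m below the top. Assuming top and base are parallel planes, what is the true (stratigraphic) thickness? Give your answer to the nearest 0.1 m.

Two edge vectors: W-1→W-2 = (162, -469, -478), W-1→W-3 = (-218, -1563, -478).
Normal n = (W-1→W-2) × (W-1→W-3) = (-522932, 181640, -355448).
So ∂z/∂x = −n_x/n_z = −1.47119 and ∂z/∂y = −n_y/n_z = 0.51102.
|∇z| = √(a²+b²) = 1.55742, so dip δ = arctan(1.55742) = 57.30°.
True thickness = vertical thickness × cos δ = 15.7 × cos 57.30° = 8.5 m.

8.5 m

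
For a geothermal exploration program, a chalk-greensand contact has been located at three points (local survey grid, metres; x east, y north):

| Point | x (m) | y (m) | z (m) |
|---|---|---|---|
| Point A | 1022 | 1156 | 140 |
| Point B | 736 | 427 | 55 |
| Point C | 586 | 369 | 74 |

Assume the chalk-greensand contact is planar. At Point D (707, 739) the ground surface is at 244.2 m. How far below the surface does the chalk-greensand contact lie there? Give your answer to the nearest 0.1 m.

Let the plane be z = a·x + b·y + c.
Point B−Point A: −286a − 729b = −85;  Point C−Point A: −436a − 787b = −66.
Solving gives a = −0.202464, b = 0.196029.
Then c = 140 − a·1022 − b·1156 = 120.31.
At (707, 739): z_contact = −143.14 + 144.87 + 120.31 = 122.03 m.
Depth below ground = 244.2 − 122.03 = 122.2 m.

122.2 m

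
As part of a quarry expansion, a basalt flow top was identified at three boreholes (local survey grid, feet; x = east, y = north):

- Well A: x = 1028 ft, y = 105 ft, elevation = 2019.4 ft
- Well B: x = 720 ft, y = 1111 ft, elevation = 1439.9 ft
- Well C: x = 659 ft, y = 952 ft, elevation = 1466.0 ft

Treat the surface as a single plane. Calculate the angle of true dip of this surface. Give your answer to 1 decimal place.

35.6°

Let the plane be z = a·x + b·y + c.
Well B−Well A: −308a + 1006b = −579.5;  Well C−Well A: −369a + 847b = −553.4.
Solving gives a = 0.59711, b = −0.39323.
Gradient magnitude |∇z| = √(a² + b²) = √(0.35654 + 0.15463) = 0.71496.
True dip = arctan(0.71496) = 35.6°, dipping toward WNW (azimuth ≈ 303°).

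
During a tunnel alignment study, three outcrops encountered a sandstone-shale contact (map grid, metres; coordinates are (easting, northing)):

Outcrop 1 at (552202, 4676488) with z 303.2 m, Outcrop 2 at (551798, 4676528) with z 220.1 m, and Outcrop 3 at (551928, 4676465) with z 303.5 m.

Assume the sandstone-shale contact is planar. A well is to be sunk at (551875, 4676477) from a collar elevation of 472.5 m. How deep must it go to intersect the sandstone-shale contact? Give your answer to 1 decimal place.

187.5 m

Let the plane be z = a·E + b·N + c.
Outcrop 2−Outcrop 1: −404a + 40b = −83.1;  Outcrop 3−Outcrop 1: −274a − 23b = 0.3.
Solving gives a = 0.093783330, b = −1.130288367.
Then c = 303.2 − a·552202 − b·4676488 = 5234295.84.
At (551875, 4676477): z_contact = 51756.68 − 5285767.55 + 5234295.84 = 284.97 m.
Depth below ground = 472.5 − 284.97 = 187.5 m.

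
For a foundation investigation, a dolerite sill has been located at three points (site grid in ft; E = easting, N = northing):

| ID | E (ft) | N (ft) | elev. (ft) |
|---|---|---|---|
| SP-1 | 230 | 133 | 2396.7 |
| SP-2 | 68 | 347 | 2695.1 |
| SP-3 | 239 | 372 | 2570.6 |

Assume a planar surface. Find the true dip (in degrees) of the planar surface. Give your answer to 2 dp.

48.53°

Let the plane be z = a·E + b·N + c.
SP-2−SP-1: −162a + 214b = 298.4;  SP-3−SP-1: 9a + 239b = 173.9.
Solving gives a = −0.83907, b = 0.75921.
Gradient magnitude |∇z| = √(a² + b²) = √(0.70403 + 0.57640) = 1.13156.
True dip = arctan(1.13156) = 48.53°, dipping toward SE (azimuth ≈ 132°).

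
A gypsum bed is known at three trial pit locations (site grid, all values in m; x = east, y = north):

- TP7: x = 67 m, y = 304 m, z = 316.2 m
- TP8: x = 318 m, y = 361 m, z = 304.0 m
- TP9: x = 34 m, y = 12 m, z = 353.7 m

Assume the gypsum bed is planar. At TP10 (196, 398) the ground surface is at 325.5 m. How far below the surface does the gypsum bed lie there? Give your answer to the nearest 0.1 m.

Let the plane be z = a·x + b·y + c.
TP8−TP7: 251a + 57b = −12.2;  TP9−TP7: −33a − 292b = 37.5.
Solving gives a = −0.01995, b = −0.12617.
Then c = 316.2 − a·67 − b·304 = 355.89.
At (196, 398): z_contact = −3.91 − 50.22 + 355.89 = 301.77 m.
Depth below ground = 325.5 − 301.77 = 23.7 m.

23.7 m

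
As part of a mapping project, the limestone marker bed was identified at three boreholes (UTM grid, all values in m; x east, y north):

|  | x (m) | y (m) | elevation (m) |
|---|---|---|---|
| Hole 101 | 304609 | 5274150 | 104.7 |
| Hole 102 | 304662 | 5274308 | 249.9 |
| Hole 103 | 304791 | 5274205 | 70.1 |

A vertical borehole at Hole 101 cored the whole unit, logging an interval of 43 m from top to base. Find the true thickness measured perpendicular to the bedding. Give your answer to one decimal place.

Let the plane be z = a·x + b·y + c.
Hole 102−Hole 101: 53a + 158b = 145.2;  Hole 103−Hole 101: 182a + 55b = −34.6.
Solving gives a = −0.52060, b = 1.09362.
|∇z| = √(a²+b²) = 1.21121, so dip δ = arctan(1.21121) = 50.46°.
True thickness = vertical thickness × cos δ = 43 × cos 50.46° = 27.4 m.

27.4 m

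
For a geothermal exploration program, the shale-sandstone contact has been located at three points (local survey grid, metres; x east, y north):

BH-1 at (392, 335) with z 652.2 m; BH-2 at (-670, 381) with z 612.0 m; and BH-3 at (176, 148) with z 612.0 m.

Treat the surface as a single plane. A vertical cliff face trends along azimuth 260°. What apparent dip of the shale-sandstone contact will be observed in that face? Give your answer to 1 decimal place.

4.1°

Let the plane be z = a·x + b·y + c.
BH-2−BH-1: −1062a + 46b = −40.2;  BH-3−BH-1: −216a − 187b = −40.2.
Solving gives a = 0.04492, b = 0.16309.
Unit vector along 260° is (sin 260°, cos 260°) = (-0.9848, -0.1736).
Slope in that direction = a·(-0.9848) + b·(-0.1736) = −0.07256.
Apparent dip = arctan|0.07256| = 4.1° (true dip is 9.6°, so apparent ≤ true as expected).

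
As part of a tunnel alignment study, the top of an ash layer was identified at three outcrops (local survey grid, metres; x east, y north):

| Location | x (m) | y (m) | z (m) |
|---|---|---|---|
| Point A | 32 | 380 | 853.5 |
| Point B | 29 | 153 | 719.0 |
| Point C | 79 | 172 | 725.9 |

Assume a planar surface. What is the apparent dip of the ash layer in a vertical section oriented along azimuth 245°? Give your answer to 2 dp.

Let the plane be z = a·x + b·y + c.
Point B−Point A: −3a − 227b = −134.5;  Point C−Point A: 47a − 208b = −127.6.
Solving gives a = −0.08759, b = 0.59367.
Unit vector along 245° is (sin 245°, cos 245°) = (-0.9063, -0.4226).
Slope in that direction = a·(-0.9063) + b·(-0.4226) = −0.17151.
Apparent dip = arctan|0.17151| = 9.73° (true dip is 31.0°, so apparent ≤ true as expected).

9.73°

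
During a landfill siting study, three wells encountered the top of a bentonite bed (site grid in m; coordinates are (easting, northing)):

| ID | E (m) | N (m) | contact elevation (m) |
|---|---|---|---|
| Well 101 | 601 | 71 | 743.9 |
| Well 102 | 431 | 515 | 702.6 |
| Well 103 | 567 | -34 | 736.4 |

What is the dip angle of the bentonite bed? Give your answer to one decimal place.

13.1°

Two edge vectors: Well 101→Well 102 = (-170, 444, -41.3), Well 101→Well 103 = (-34, -105, -7.5).
Normal n = (Well 101→Well 102) × (Well 101→Well 103) = (-7666.5, 129.2, 32946).
So ∂z/∂E = −n_x/n_z = 0.23270 and ∂z/∂N = −n_y/n_z = −0.00392.
Gradient magnitude |∇z| = √(a² + b²) = √(0.05415 + 0.00002) = 0.23273.
True dip = arctan(0.23273) = 13.1°, dipping toward W (azimuth ≈ 271°).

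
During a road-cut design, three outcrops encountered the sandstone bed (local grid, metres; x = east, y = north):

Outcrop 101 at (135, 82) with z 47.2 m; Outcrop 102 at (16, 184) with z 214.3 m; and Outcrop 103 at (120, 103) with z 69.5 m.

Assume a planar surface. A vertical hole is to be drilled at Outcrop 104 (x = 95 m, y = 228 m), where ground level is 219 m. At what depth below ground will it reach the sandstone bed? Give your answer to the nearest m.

99 m

Let the plane be z = a·x + b·y + c.
Outcrop 102−Outcrop 101: −119a + 102b = 167.1;  Outcrop 103−Outcrop 101: −15a + 21b = 22.3.
Solving gives a = −1.27399, b = 0.15191.
Then c = 47.2 − a·135 − b·82 = 206.73.
At (95, 228): z_contact = −121.0 + 34.6 + 206.73 = 120.3 m.
Depth below ground = 219 − 120.3 = 99 m.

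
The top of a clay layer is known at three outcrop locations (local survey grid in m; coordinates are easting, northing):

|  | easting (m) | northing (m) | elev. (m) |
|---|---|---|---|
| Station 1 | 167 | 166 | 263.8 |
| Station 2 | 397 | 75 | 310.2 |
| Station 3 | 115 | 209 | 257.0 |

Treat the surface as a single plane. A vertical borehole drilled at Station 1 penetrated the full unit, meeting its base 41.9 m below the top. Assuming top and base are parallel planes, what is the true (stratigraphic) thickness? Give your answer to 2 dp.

39.98 m

Two edge vectors: Station 1→Station 2 = (230, -91, 46.4), Station 1→Station 3 = (-52, 43, -6.8).
Normal n = (Station 1→Station 2) × (Station 1→Station 3) = (-1376.4, -848.8, 5158).
So ∂z/∂easting = −n_x/n_z = 0.26685 and ∂z/∂northing = −n_y/n_z = 0.16456.
|∇z| = √(a²+b²) = 0.31351, so dip δ = arctan(0.31351) = 17.41°.
True thickness = vertical thickness × cos δ = 41.9 × cos 17.41° = 39.98 m.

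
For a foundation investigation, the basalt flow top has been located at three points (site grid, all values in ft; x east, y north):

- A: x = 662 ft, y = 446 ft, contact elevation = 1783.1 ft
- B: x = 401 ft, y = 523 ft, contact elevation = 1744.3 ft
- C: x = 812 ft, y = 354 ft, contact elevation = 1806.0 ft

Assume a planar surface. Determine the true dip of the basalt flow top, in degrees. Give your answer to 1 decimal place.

Let the plane be z = a·x + b·y + c.
B−A: −261a + 77b = −38.8;  C−A: 150a − 92b = 22.9.
Solving gives a = 0.14494, b = −0.01259.
Gradient magnitude |∇z| = √(a² + b²) = √(0.02101 + 0.00016) = 0.14549.
True dip = arctan(0.14549) = 8.3°, dipping toward W (azimuth ≈ 275°).

8.3°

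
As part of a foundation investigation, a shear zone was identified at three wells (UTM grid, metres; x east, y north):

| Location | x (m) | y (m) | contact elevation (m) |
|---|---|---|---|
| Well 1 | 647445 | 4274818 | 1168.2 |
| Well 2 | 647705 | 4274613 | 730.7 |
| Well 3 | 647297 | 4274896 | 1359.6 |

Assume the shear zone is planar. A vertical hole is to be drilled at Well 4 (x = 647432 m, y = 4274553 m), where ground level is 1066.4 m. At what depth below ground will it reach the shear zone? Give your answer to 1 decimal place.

Let the plane be z = a·x + b·y + c.
Well 2−Well 1: 260a − 205b = −437.5;  Well 3−Well 1: −148a + 78b = 191.4.
Solving gives a = −0.508151093, b = 1.489662028.
Then c = 1168.2 − a·647445 − b·4274818 = −6037865.97.
At (647432, 4274553): z_contact = −328993.28 + 6367639.29 − 6037865.97 = 780.05 m.
Depth below ground = 1066.4 − 780.05 = 286.4 m.

286.4 m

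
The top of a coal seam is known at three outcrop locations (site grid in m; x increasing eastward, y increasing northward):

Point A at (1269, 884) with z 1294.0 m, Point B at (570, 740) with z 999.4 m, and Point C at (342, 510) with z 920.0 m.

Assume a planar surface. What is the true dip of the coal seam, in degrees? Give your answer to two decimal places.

24.21°

Two edge vectors: Point A→Point B = (-699, -144, -294.6), Point A→Point C = (-927, -374, -374).
Normal n = (Point A→Point B) × (Point A→Point C) = (-56324.4, 11668.2, 127938).
So ∂z/∂x = −n_x/n_z = 0.44025 and ∂z/∂y = −n_y/n_z = −0.09120.
Gradient magnitude |∇z| = √(a² + b²) = √(0.19382 + 0.00832) = 0.44960.
True dip = arctan(0.44960) = 24.21°, dipping toward WNW (azimuth ≈ 282°).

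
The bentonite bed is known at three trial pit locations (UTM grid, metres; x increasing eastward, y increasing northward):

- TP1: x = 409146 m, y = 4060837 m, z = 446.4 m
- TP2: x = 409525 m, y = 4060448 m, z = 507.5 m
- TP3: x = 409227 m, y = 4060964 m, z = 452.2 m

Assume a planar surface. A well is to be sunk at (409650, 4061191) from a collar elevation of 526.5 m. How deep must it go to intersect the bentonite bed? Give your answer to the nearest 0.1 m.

Two edge vectors: TP1→TP2 = (379, -389, 61.1), TP1→TP3 = (81, 127, 5.8).
Normal n = (TP1→TP2) × (TP1→TP3) = (-10015.9, 2750.9, 79642).
So ∂z/∂x = −n_x/n_z = 0.125761533 and ∂z/∂y = −n_y/n_z = −0.034540820.
Intercept c from TP1: 446.4 − 51454.83 + 140264.64 = 89256.21.
At (409650, 4061191): z_contact = 51518.21 − 140276.87 + 89256.21 = 497.56 m.
Depth below ground = 526.5 − 497.56 = 28.9 m.

28.9 m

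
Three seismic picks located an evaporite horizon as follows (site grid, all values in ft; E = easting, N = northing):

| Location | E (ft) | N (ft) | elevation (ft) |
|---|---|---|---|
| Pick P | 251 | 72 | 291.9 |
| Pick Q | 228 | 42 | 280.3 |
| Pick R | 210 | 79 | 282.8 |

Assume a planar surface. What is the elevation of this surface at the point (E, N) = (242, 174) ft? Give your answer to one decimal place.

Let the plane be z = a·E + b·N + c.
Pick Q−Pick P: −23a − 30b = −11.6;  Pick R−Pick P: −41a + 7b = −9.1.
Solving gives a = 0.25464, b = 0.19145.
Then c = 291.9 − a·251 − b·72 = 214.20.
At (242, 174): z = 61.6 + 33.3 + 214.20 = 309.1 ft.

309.1 ft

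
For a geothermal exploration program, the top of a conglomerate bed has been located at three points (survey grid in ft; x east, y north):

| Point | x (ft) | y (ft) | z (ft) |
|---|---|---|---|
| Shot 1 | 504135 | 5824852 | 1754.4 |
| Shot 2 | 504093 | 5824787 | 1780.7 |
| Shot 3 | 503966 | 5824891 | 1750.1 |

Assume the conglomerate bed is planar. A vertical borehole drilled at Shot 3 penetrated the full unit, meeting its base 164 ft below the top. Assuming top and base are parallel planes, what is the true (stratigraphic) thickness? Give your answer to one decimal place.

153.8 ft

Two edge vectors: Shot 1→Shot 2 = (-42, -65, 26.3), Shot 1→Shot 3 = (-169, 39, -4.3).
Normal n = (Shot 1→Shot 2) × (Shot 1→Shot 3) = (-746.2, -4625.3, -12623).
So ∂z/∂x = −n_x/n_z = −0.05911 and ∂z/∂y = −n_y/n_z = −0.36642.
|∇z| = √(a²+b²) = 0.37116, so dip δ = arctan(0.37116) = 20.36°.
True thickness = vertical thickness × cos δ = 164 × cos 20.36° = 153.8 ft.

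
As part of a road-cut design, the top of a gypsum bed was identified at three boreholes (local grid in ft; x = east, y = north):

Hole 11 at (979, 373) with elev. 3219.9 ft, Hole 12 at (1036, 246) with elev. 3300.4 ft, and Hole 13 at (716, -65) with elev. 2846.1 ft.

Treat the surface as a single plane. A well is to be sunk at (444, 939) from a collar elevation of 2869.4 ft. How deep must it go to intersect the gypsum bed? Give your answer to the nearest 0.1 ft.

Let the plane be z = a·x + b·y + c.
Hole 12−Hole 11: 57a − 127b = 80.5;  Hole 13−Hole 11: −263a − 438b = −373.8.
Solving gives a = 1.417438, b = 0.002315.
Then c = 3219.9 − a·979 − b·373 = 1831.36.
At (444, 939): z_contact = 629.34 + 2.17 + 1831.36 = 2462.88 ft.
Depth below ground = 2869.4 − 2462.88 = 406.5 ft.

406.5 ft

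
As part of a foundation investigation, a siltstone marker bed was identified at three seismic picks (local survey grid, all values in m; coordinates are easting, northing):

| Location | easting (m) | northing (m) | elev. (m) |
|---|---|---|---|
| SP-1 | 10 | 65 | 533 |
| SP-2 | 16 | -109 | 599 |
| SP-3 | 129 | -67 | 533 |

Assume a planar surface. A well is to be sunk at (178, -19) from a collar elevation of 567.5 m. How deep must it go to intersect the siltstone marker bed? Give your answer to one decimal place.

74.9 m

Two edge vectors: SP-1→SP-2 = (6, -174, 66), SP-1→SP-3 = (119, -132, 0).
Normal n = (SP-1→SP-2) × (SP-1→SP-3) = (8712, 7854, 19914).
So ∂z/∂easting = −n_x/n_z = −0.43748 and ∂z/∂northing = −n_y/n_z = −0.39440.
Intercept c from SP-1: 533 + 4.37 + 25.64 = 563.01.
At (178, -19): z_contact = −77.87 + 7.49 + 563.01 = 492.63 m.
Depth below ground = 567.5 − 492.63 = 74.9 m.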